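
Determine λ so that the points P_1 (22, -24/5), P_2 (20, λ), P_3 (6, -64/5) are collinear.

The three points are collinear iff det[P_1P_2; P_1P_3] = 0.
This determinant is linear in λ: (16)λ + (464/5) = 0, so λ = -29/5.

-29/5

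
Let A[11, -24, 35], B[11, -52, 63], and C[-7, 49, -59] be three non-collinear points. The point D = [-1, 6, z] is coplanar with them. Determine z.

The plane through A, B, C has equation 588x − 504y − 504z = 924.
Substituting D: (-504)z + (-3612) = 924, so z = -9.

-9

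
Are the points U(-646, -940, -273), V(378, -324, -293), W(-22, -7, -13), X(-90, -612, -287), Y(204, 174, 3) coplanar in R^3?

No

The plane through U, V, W has normal n = UV × UW = (178820, -278720, 571008) and equation n·P = -9406104.
Checking the remaining points: n·X = -9396456, n·Y = -10304976.
Since n·X = -9396456 ≠ -9406104, X is off the plane and the points are not all coplanar.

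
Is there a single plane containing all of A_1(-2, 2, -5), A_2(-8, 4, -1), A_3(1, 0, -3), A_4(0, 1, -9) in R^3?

A normal to the plane through A_1, A_2, A_3 is n = A_1A_2 × A_1A_3 = (12, 24, 6).
The plane has equation n·P = -6. For A_4: n·A_4 = -30.
-30 ≠ -6, so A_4 is off the plane.

No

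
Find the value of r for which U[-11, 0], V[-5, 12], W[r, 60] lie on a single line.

Collinearity: (W − U) must be parallel to (V − U) = (6, 12).
Cross-multiplying the components: (r − (-11))·(12) = (60)·(6).
Solving gives r = 19.

19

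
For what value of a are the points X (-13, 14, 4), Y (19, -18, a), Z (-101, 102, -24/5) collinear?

Direction XZ = (-88, 88, -44/5). From the x-coordinate of Y, the parameter along the line is τ = (19 − (-13))/(-88) = -4/11.
Then a = 4 + (-4/11)·(-44/5) = 36/5.

36/5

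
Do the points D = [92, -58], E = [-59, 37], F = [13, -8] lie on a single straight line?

No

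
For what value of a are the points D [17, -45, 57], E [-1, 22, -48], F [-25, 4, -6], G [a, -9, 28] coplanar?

-50

Coplanarity ⇔ det[DE; DF; DG] = 0.
Expanding, this is linear in a: (924)a + (46200) = 0.
So a = -50.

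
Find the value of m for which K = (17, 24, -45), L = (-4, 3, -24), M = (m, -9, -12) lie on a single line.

Direction KL = (-21, -21, 21). From the y-coordinate of M, the parameter along the line is τ = (-9 − 24)/(-21) = 11/7.
Then m = 17 + 11/7·(-21) = -16.

-16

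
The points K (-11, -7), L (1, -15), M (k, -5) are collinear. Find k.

-14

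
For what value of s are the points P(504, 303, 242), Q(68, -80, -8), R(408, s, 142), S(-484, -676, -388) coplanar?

Coplanarity ⇔ det[PQ; PR; PS] = 0.
Expanding, this is linear in s: (27680)s + (-3875200) = 0.
So s = 140.

140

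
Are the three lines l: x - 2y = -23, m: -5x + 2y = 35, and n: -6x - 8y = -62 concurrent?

Yes

Intersecting l and m: solving the 2×2 system gives (x, y) = (-3, 10).
Substitute into n: (-6)(-3) + (-8)(10) = -62.
This equals -62, so (-3, 10) lies on all three lines and they are concurrent.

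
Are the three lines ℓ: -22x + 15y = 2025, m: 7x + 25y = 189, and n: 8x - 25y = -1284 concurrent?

No

Intersecting ℓ and m: solving the 2×2 system gives (x, y) = (-9558/131, 18333/655).
Substitute into n: (8)(-9558/131) + (-25)(18333/655) = -168129/131.
But n requires -1284 ≠ -168129/131, so the three lines have no common point.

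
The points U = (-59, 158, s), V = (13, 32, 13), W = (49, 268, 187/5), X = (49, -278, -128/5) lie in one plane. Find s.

166/5

The points are coplanar iff UV · (UW × UX) = 0.
Expanding, this is linear in s: (19656)s + (-3262896/5) = 0.
So s = 166/5.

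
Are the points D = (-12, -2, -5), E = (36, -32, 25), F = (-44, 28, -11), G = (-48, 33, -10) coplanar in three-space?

Yes

The four points are coplanar iff the 3×3 determinant with rows DE, DF, DG is zero.
Rows: (48, -30, 30), (-32, 30, -6), (-36, 35, -5).
Expanding along the first row: (48)(60) − (-30)(-56) + (30)(-40) = 0.
Zero determinant ⇒ coplanar.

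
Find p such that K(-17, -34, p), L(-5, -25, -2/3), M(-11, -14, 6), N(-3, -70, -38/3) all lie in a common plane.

16/3

Coplanarity ⇔ det[KL; KM; KN] = 0.
Expanding, this is linear in p: (-248)p + (3968/3) = 0.
So p = 16/3.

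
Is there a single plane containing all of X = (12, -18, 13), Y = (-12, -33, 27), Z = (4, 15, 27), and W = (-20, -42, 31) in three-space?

No

With X as base: XY = (-24, -15, 14), XZ = (-8, 33, 14), XW = (-32, -24, 18).
XZ × XW = (930, -304, 1248).
XY · (XZ × XW) = -288.
Since -288 ≠ 0, the four points are not coplanar.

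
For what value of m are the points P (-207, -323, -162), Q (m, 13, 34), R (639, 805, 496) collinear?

Collinearity requires PQ × PR = 0; each component is linear in m.
The y-component gives (-658)m + (29610) = 0, so m = 45.
The remaining components then also vanish.

45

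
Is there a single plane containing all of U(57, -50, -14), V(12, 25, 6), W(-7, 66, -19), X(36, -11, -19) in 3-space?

Yes

The four points are coplanar iff the 3×3 determinant with rows UV, UW, UX is zero.
Rows: (-45, 75, 20), (-64, 116, -5), (-21, 39, -5).
Expanding along the first row: (-45)(-385) − (75)(215) + (20)(-60) = 0.
Zero determinant ⇒ coplanar.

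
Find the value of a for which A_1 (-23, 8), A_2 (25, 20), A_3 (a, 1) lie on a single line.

-51

The three points are collinear iff det[A_1A_2; A_1A_3] = 0.
This determinant is linear in a: (-12)a + (-612) = 0, so a = -51.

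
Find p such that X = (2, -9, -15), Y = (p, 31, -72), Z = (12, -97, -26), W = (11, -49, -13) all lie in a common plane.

-42

Coplanarity ⇔ det[XY; XZ; XW] = 0.
Expanding, this is linear in p: (-616)p + (-25872) = 0.
So p = -42.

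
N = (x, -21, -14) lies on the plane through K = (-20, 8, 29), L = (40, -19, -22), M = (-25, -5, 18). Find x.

15

Coplanarity requires KL · (KM × KN) = 0.
KL = (60, -27, -51), KM = (-5, -13, -11); the triple product is linear in x with coefficient -366 and constant term 5490.
Setting it to zero: x = 15.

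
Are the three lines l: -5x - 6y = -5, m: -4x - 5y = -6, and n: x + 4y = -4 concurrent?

Intersecting l and m: solving the 2×2 system gives (x, y) = (-11, 10).
Substitute into n: (1)(-11) + (4)(10) = 29.
But n requires -4 ≠ 29, so the three lines have no common point.

No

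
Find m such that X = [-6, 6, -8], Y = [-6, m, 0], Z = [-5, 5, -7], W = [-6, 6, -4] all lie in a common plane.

6

Normal to plane XZW: n = (-4, -4, 0); plane equation n·P = 0.
Requiring n·Y = 0: (-4)m + (24) = 0.
So m = 6.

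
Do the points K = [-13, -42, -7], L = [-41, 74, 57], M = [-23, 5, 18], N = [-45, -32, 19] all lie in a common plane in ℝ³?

Yes

A normal to the plane through K, L, M is n = KL × KM = (-108, 60, -156).
The plane has equation n·P = -24. For N: n·N = -24.
Equal, so N lies in the plane and all four are coplanar.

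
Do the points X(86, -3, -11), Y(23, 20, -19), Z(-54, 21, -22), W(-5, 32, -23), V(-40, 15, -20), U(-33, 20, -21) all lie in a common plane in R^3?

Yes

The plane through X, Y, Z has normal n = XY × XZ = (-61, 427, 1708) and equation n·P = -25315.
Checking the remaining points: n·W = -25315, n·V = -25315, n·U = -25315.
All equal -25315, so all 6 points lie in one plane.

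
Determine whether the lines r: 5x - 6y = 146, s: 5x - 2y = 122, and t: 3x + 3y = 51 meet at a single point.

Intersecting r and s: solving the 2×2 system gives (x, y) = (22, -6).
Substitute into t: (3)(22) + (3)(-6) = 48.
But t requires 51 ≠ 48, so the three lines have no common point.

No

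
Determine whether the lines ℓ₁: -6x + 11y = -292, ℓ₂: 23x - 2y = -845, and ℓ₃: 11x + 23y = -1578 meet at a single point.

Intersecting ℓ₁ and ℓ₂: solving the 2×2 system gives (x, y) = (-9879/241, -11786/241).
Substitute into ℓ₃: (11)(-9879/241) + (23)(-11786/241) = -379747/241.
But ℓ₃ requires -1578 ≠ -379747/241, so the three lines have no common point.

No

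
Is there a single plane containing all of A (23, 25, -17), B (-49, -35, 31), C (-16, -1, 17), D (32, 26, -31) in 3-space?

Yes

The four points are coplanar iff the 3×3 determinant with rows AB, AC, AD is zero.
Rows: (-72, -60, 48), (-39, -26, 34), (9, 1, -14).
Expanding along the first row: (-72)(330) − (-60)(240) + (48)(195) = 0.
Zero determinant ⇒ coplanar.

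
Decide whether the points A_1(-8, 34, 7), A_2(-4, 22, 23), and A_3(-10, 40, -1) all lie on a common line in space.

A_1A_2 = (4, -12, 16), A_1A_3 = (-2, 6, -8).
Each component of A_1A_3 is -1/2 times the corresponding component of A_1A_2, so A_1A_3 = -1/2·A_1A_2 and the points are collinear.

Yes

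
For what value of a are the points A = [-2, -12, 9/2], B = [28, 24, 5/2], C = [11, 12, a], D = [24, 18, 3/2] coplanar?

Normal to plane ABD: n = (-48, 38, -36); plane equation n·P = -522.
Requiring n·C = -522: (-36)a + (-72) = -522.
So a = 25/2.

25/2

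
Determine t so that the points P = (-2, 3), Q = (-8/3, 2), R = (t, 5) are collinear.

-2/3

Collinearity: (R − P) must be parallel to (Q − P) = (-2/3, -1).
Cross-multiplying the components: (t − (-2))·(-1) = (2)·(-2/3).
Solving gives t = -2/3.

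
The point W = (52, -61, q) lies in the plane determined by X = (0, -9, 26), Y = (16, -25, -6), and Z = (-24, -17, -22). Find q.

Coplanarity requires XY · (XZ × XW) = 0.
XY = (16, -16, -32), XZ = (-24, -8, -48); the triple product is linear in q with coefficient -512 and constant term -39936.
Setting it to zero: q = -78.

-78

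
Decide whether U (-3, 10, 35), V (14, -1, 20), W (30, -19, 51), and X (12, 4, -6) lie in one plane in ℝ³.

No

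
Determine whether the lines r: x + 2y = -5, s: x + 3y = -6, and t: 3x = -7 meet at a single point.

No

Intersecting r and s: solving the 2×2 system gives (x, y) = (-3, -1).
Substitute into t: (3)(-3) + (0)(-1) = -9.
But t requires -7 ≠ -9, so the three lines have no common point.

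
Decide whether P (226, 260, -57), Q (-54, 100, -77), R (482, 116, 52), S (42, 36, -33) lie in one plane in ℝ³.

A normal to the plane through P, Q, R is n = PQ × PR = (-20320, 25400, 81280).
The plane has equation n·X = -2621280. For S: n·S = -2621280.
Equal, so S lies in the plane and all four are coplanar.

Yes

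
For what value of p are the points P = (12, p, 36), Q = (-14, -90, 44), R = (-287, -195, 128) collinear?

-80

Direction QR = (-273, -105, 84). From the x-coordinate of P, the parameter along the line is τ = (12 − (-14))/(-273) = -2/21.
Then p = (-90) + (-2/21)·(-105) = -80.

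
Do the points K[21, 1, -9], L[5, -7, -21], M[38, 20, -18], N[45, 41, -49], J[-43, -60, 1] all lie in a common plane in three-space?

No

The plane through K, L, M has normal n = KL × KM = (300, -348, -168) and equation n·P = 7464.
Checking the remaining points: n·N = 7464, n·J = 7812.
Since n·J = 7812 ≠ 7464, J is off the plane and the points are not all coplanar.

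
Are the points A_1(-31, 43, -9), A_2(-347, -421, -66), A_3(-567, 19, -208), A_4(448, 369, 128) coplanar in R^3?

With A_1 as base: A_1A_2 = (-316, -464, -57), A_1A_3 = (-536, -24, -199), A_1A_4 = (479, 326, 137).
A_1A_3 × A_1A_4 = (61586, -21889, -163240).
A_1A_2 · (A_1A_3 × A_1A_4) = 0.
The scalar triple product vanishes, so the four points are coplanar.

Yes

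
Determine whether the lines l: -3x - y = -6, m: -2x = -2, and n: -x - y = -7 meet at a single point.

No

Lines aᵢx + bᵢy = cᵢ with pairwise distinct directions are concurrent exactly when det[aᵢ bᵢ cᵢ] = 0.
Here the determinant is 6.
Nonzero, so no common point exists.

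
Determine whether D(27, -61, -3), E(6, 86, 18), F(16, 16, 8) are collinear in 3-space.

Yes

DE = (-21, 147, 21), DF = (-11, 77, 11).
DE × DF = (0, 0, 0).
The cross product vanishes, so the three points are collinear.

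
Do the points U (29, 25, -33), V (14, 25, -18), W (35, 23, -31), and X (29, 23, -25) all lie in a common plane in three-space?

Yes

The four points are coplanar iff the 3×3 determinant with rows UV, UW, UX is zero.
Rows: (-15, 0, 15), (6, -2, 2), (0, -2, 8).
Expanding along the first row: (-15)(-12) − (0)(48) + (15)(-12) = 0.
Zero determinant ⇒ coplanar.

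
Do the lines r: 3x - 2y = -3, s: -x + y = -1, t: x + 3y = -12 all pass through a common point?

No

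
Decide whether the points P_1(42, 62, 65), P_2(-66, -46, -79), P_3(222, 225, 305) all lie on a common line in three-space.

No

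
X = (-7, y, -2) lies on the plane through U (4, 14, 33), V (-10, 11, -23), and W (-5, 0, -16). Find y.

20

The plane through U, V, W has equation −637x − 182y + 169z = 481.
Substituting X: (-182)y + (4121) = 481, so y = 20.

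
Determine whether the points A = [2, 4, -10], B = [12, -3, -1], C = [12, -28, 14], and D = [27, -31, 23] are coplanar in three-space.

Yes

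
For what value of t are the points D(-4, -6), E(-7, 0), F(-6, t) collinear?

Collinearity: (F − D) must be parallel to (E − D) = (-3, 6).
Cross-multiplying the components: (t − (-6))·(-3) = (-2)·(6).
Solving gives t = -2.

-2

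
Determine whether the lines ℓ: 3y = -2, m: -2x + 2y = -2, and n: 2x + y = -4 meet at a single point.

Lines aᵢx + bᵢy = cᵢ with pairwise distinct directions are concurrent exactly when det[aᵢ bᵢ cᵢ] = 0.
Here the determinant is -24.
Nonzero, so no common point exists.

No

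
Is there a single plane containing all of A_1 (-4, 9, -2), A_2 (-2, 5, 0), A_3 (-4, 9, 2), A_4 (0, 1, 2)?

Yes

The four points are coplanar iff the 3×3 determinant with rows A_1A_2, A_1A_3, A_1A_4 is zero.
Rows: (2, -4, 2), (0, 0, 4), (4, -8, 4).
Expanding along the first row: (2)(32) − (-4)(-16) + (2)(0) = 0.
Zero determinant ⇒ coplanar.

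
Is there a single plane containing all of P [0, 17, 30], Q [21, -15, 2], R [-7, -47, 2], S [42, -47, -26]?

Yes

A normal to the plane through P, Q, R is n = PQ × PR = (-896, 784, -1568).
The plane has equation n·X = -33712. For S: n·S = -33712.
Equal, so S lies in the plane and all four are coplanar.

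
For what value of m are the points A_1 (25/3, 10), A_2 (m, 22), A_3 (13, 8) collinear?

-59/3

Collinearity: (A_2 − A_1) must be parallel to (A_3 − A_1) = (14/3, -2).
Cross-multiplying the components: (m − 25/3)·(-2) = (12)·(14/3).
Solving gives m = -59/3.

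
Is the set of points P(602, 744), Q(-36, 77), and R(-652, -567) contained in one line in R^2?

Yes

PQ = (-638, -667), PR = (-1254, -1311).
Checking proportionality: PR = 57/29·PQ, so the vectors are parallel and the points are collinear.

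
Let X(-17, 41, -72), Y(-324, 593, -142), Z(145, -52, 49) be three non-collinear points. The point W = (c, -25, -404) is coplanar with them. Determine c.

-324

The plane through X, Y, Z has equation 60282x + 25807y − 60873z = 4416149.
Substituting W: (60282)c + (23947517) = 4416149, so c = -324.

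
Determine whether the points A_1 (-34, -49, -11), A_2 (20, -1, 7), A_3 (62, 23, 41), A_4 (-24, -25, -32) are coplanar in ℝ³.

With A_1 as base: A_1A_2 = (54, 48, 18), A_1A_3 = (96, 72, 52), A_1A_4 = (10, 24, -21).
A_1A_3 × A_1A_4 = (-2760, 2536, 1584).
A_1A_2 · (A_1A_3 × A_1A_4) = 1200.
Since 1200 ≠ 0, the four points are not coplanar.

No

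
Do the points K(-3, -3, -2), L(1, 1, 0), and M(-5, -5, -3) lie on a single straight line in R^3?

KL = (4, 4, 2), KM = (-2, -2, -1).
KL × KM = (0, 0, 0).
The cross product vanishes, so the three points are collinear.

Yes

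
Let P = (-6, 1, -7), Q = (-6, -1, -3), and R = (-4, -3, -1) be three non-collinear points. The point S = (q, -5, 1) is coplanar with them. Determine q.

-2

The plane through P, Q, R has equation 4x + 8y + 4z = -44.
Substituting S: (4)q + (-36) = -44, so q = -2.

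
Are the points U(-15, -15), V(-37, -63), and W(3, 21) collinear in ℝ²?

No

UV = (-22, -48), UW = (18, 36).
Twice the signed area of △UVW is (-22)(36) − (-48)(18) = 72.
The area is nonzero, so the three points are not collinear.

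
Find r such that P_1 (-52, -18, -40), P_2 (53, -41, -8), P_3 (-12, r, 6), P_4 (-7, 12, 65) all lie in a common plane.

The points are coplanar iff P_1P_2 · (P_1P_3 × P_1P_4) = 0.
Expanding, this is linear in r: (9585)r + (115020) = 0.
So r = -12.

-12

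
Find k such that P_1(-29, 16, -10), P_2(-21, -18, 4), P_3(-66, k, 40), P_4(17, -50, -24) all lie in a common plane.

Normal to plane P_1P_2P_4: n = (1400, 756, 1036); plane equation n·P = -38864.
Requiring n·P_3 = -38864: (756)k + (-50960) = -38864.
So k = 16.

16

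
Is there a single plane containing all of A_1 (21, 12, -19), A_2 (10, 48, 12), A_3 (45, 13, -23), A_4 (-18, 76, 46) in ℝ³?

No

The four points are coplanar iff the 3×3 determinant with rows A_1A_2, A_1A_3, A_1A_4 is zero.
Rows: (-11, 36, 31), (24, 1, -4), (-39, 64, 65).
Expanding along the first row: (-11)(321) − (36)(1404) + (31)(1575) = -5250.
Nonzero ⇒ not coplanar.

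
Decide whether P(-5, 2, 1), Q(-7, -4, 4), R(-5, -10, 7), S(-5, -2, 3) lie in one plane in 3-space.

Yes

The four points are coplanar iff the 3×3 determinant with rows PQ, PR, PS is zero.
Rows: (-2, -6, 3), (0, -12, 6), (0, -4, 2).
Expanding along the first row: (-2)(0) − (-6)(0) + (3)(0) = 0.
Zero determinant ⇒ coplanar.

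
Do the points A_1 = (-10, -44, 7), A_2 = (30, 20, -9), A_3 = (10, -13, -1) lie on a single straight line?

No

A_1A_2 = (40, 64, -16), A_1A_3 = (20, 31, -8).
A_1A_2 × A_1A_3 = (-16, 0, -40).
The cross product is nonzero, so the points do not lie on one line.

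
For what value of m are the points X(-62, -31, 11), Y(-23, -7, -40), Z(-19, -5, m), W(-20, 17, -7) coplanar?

-46

Normal to plane XYW: n = (2016, -1440, 864); plane equation n·P = -70848.
Requiring n·Z = -70848: (864)m + (-31104) = -70848.
So m = -46.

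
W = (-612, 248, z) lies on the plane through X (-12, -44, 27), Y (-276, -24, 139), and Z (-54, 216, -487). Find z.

-229

Coplanarity requires XY · (XZ × XW) = 0.
XY = (-264, 20, 112), XZ = (-42, 260, -514); the triple product is linear in z with coefficient -67800 and constant term -15526200.
Setting it to zero: z = -229.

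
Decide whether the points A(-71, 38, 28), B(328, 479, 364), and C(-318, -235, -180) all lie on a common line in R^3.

AB = (399, 441, 336), AC = (-247, -273, -208).
AB × AC = (0, 0, 0).
The cross product vanishes, so the three points are collinear.

Yes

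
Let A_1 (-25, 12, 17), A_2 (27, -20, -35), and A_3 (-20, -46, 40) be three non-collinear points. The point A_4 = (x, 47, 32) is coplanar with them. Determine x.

-50

The plane through A_1, A_2, A_3 has equation −3752x − 1456y − 2856z = 27776.
Substituting A_4: (-3752)x + (-159824) = 27776, so x = -50.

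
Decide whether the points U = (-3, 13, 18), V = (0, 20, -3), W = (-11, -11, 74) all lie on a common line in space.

UV = (3, 7, -21), UW = (-8, -24, 56).
Comparing components 2 and 3: (7)(56) − (-21)(-24) = -112 ≠ 0, so UV and UW are not parallel and the points are not collinear.

No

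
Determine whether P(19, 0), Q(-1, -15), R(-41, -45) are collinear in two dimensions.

PQ = (-20, -15), PR = (-60, -45).
Checking proportionality: PR = 3·PQ, so the vectors are parallel and the points are collinear.

Yes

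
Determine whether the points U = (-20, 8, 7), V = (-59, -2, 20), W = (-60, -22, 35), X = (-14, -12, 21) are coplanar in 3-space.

Yes

With U as base: UV = (-39, -10, 13), UW = (-40, -30, 28), UX = (6, -20, 14).
UW × UX = (140, 728, 980).
UV · (UW × UX) = 0.
The scalar triple product vanishes, so the four points are coplanar.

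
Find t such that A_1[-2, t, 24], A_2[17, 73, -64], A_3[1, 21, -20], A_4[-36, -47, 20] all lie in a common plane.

-19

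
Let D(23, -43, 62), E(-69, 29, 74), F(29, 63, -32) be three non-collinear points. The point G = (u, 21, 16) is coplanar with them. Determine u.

Coplanarity requires DE · (DF × DG) = 0.
DE = (-92, 72, 12), DF = (6, 106, -94); the triple product is linear in u with coefficient -8040 and constant term 104520.
Setting it to zero: u = 13.

13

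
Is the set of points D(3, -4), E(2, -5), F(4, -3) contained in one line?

Yes

DE = (-1, -1), DF = (1, 1).
Checking proportionality: DF = -1·DE, so the vectors are parallel and the points are collinear.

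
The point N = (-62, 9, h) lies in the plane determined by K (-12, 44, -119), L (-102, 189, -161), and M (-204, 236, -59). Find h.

A normal to the plane is n = KL × KM = (16764, 13464, 10560).
N lies in the plane iff n · KN = 0.
This gives (10560)h + (-52800) = 0, so h = 5.

5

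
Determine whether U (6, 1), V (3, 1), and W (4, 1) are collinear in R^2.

UV = (-3, 0), UW = (-2, 0).
det[UV; UW] = (-3)(0) − (0)(-2) = 0.
The determinant is zero, so the points are collinear.

Yes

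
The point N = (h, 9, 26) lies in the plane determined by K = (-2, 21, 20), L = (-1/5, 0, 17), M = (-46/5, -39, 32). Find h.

A normal to the plane is n = KL × KM = (-432, 0, -1296/5).
N lies in the plane iff n · KN = 0.
This gives (-432)h + (-12096/5) = 0, so h = -28/5.

-28/5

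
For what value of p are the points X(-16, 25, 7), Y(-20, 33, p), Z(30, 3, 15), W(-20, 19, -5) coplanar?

Normal to plane XZW: n = (312, 520, -364); plane equation n·P = 5460.
Requiring n·Y = 5460: (-364)p + (10920) = 5460.
So p = 15.

15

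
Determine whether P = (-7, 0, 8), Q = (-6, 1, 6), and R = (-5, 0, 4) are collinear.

PQ = (1, 1, -2), PR = (2, 0, -4).
PQ × PR = (-4, 0, -2).
The cross product is nonzero, so the points do not lie on one line.

No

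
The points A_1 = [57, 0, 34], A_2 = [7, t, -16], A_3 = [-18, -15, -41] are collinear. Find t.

-10

Collinearity requires A_1A_2 × A_1A_3 = 0; each component is linear in t.
The x-component gives (-75)t + (-750) = 0, so t = -10.
The remaining components then also vanish.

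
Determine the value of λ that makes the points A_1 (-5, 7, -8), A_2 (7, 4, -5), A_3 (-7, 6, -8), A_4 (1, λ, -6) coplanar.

4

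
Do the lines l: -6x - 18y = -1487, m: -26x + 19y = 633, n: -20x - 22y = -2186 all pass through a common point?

No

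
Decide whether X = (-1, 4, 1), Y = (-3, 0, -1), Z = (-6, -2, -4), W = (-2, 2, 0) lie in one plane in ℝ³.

Yes

With X as base: XY = (-2, -4, -2), XZ = (-5, -6, -5), XW = (-1, -2, -1).
XZ × XW = (-4, 0, 4).
XY · (XZ × XW) = 0.
The scalar triple product vanishes, so the four points are coplanar.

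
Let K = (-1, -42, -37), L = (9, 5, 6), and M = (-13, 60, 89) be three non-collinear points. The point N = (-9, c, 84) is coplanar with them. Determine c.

59

The plane through K, L, M has equation 1536x − 1776y + 1584z = 14448.
Substituting N: (-1776)c + (119232) = 14448, so c = 59.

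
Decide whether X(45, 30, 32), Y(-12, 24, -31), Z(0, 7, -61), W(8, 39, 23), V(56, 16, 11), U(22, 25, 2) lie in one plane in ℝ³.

No

The plane through X, Y, Z has normal n = XY × XZ = (-891, -2466, 1041) and equation n·P = -80763.
Checking the remaining points: n·W = -79359, n·V = -77901, n·U = -79170.
Since n·W = -79359 ≠ -80763, W is off the plane and the points are not all coplanar.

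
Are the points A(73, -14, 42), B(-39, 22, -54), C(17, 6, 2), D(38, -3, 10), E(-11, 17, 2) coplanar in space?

The plane through A, B, C has normal n = AB × AC = (480, 896, -224) and equation n·P = 13088.
Checking the remaining points: n·D = 13312, n·E = 9504.
Since n·D = 13312 ≠ 13088, D is off the plane and the points are not all coplanar.

No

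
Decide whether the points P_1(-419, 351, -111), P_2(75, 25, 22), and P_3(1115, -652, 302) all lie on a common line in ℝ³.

No

P_1P_2 = (494, -326, 133), P_1P_3 = (1534, -1003, 413).
Comparing components 2 and 3: (-326)(413) − (133)(-1003) = -1239 ≠ 0, so P_1P_2 and P_1P_3 are not parallel and the points are not collinear.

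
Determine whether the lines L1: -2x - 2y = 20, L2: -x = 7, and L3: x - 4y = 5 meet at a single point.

Yes

Intersecting L1 and L2: solving the 2×2 system gives (x, y) = (-7, -3).
Substitute into L3: (1)(-7) + (-4)(-3) = 5.
This equals 5, so (-7, -3) lies on all three lines and they are concurrent.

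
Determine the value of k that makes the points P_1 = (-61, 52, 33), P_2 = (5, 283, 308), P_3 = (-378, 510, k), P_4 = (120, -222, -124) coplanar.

Normal to plane P_1P_2P_4: n = (39083, 60137, -59895); plane equation n·P = -1233474.
Requiring n·P_3 = -1233474: (-59895)k + (15896496) = -1233474.
So k = 286.

286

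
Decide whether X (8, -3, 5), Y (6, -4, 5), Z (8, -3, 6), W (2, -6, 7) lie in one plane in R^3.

A normal to the plane through X, Y, Z is n = XY × XZ = (-1, 2, 0).
The plane has equation n·P = -14. For W: n·W = -14.
Equal, so W lies in the plane and all four are coplanar.

Yes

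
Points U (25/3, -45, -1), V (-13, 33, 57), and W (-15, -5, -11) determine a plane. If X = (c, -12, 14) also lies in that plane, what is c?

Coplanarity requires UV · (UW × UX) = 0.
UV = (-64/3, 78, 58), UW = (-70/3, 40, -10); the triple product is linear in c with coefficient -3100 and constant term -34100/3.
Setting it to zero: c = -11/3.

-11/3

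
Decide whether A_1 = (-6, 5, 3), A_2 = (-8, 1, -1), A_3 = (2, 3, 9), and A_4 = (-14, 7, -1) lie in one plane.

No

A normal to the plane through A_1, A_2, A_3 is n = A_1A_2 × A_1A_3 = (-32, -20, 36).
The plane has equation n·P = 200. For A_4: n·A_4 = 272.
272 ≠ 200, so A_4 is off the plane.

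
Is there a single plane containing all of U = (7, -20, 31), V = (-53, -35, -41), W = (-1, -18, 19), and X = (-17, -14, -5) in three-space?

The four points are coplanar iff the 3×3 determinant with rows UV, UW, UX is zero.
Rows: (-60, -15, -72), (-8, 2, -12), (-24, 6, -36).
Expanding along the first row: (-60)(0) − (-15)(0) + (-72)(0) = 0.
Zero determinant ⇒ coplanar.

Yes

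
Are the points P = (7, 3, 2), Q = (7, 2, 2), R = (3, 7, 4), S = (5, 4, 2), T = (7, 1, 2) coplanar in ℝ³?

The plane through P, Q, R has normal n = PQ × PR = (-2, 0, -4) and equation n·X = -22.
Checking the remaining points: n·S = -18, n·T = -22.
Since n·S = -18 ≠ -22, S is off the plane and the points are not all coplanar.

No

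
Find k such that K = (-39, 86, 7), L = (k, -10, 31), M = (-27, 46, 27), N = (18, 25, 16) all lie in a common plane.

Normal to plane KMN: n = (860, 1032, 1548); plane equation n·P = 66048.
Requiring n·L = 66048: (860)k + (37668) = 66048.
So k = 33.

33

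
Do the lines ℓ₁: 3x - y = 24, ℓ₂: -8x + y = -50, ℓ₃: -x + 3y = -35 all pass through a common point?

No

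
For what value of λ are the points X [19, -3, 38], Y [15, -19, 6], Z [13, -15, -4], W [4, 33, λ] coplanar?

-34

Coplanarity ⇔ det[XY; XZ; XW] = 0.
Expanding, this is linear in λ: (-48)λ + (-1632) = 0.
So λ = -34.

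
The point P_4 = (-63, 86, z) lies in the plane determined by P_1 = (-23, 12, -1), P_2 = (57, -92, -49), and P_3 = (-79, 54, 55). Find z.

7

Coplanarity requires P_1P_2 · (P_1P_3 × P_1P_4) = 0.
P_1P_2 = (80, -104, -48), P_1P_3 = (-56, 42, 56); the triple product is linear in z with coefficient -2464 and constant term 17248.
Setting it to zero: z = 7.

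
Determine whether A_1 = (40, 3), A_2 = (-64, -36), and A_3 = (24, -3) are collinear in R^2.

A_1A_2 = (-104, -39), A_1A_3 = (-16, -6).
det[A_1A_2; A_1A_3] = (-104)(-6) − (-39)(-16) = 0.
The determinant is zero, so the points are collinear.

Yes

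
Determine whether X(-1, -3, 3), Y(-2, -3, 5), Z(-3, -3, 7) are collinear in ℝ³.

Yes

XY = (-1, 0, 2), XZ = (-2, 0, 4).
XY × XZ = (0, 0, 0).
The cross product vanishes, so the three points are collinear.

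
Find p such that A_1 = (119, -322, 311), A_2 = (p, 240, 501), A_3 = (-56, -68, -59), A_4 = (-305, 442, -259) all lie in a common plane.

The points are coplanar iff A_1A_2 · (A_1A_3 × A_1A_4) = 0.
Expanding, this is linear in p: (137900)p + (10756200) = 0.
So p = -78.

-78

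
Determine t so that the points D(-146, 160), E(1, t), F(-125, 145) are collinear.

Collinearity: (E − D) must be parallel to (F − D) = (21, -15).
Cross-multiplying the components: (t − 160)·(21) = (147)·(-15).
Solving gives t = 55.

55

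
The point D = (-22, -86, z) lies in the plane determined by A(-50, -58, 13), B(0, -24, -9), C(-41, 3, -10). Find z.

17

Coplanarity requires AB · (AC × AD) = 0.
AB = (50, 34, -22), AC = (9, 61, -23); the triple product is linear in z with coefficient 2744 and constant term -46648.
Setting it to zero: z = 17.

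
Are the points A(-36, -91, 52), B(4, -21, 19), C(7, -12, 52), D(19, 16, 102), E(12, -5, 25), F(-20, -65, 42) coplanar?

The plane through A, B, C has normal n = AB × AC = (2607, -1419, 150) and equation n·P = 43077.
Checking the remaining points: n·D = 42129, n·E = 42129, n·F = 46395.
Since n·D = 42129 ≠ 43077, D is off the plane and the points are not all coplanar.

No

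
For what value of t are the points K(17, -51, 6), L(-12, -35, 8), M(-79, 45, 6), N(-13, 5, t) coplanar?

2

Coplanarity ⇔ det[KL; KM; KN] = 0.
Expanding, this is linear in t: (-1248)t + (2496) = 0.
So t = 2.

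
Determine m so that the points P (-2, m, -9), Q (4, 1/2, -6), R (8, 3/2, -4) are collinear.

-1

Collinearity requires PQ × PR = 0; each component is linear in m.
The x-component gives (-2)m + (-2) = 0, so m = -1.
The remaining components then also vanish.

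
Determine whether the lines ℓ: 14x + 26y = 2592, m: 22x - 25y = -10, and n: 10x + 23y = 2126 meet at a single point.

Intersecting ℓ and m: solving the 2×2 system gives (x, y) = (70, 62).
Substitute into n: (10)(70) + (23)(62) = 2126.
This equals 2126, so (70, 62) lies on all three lines and they are concurrent.

Yes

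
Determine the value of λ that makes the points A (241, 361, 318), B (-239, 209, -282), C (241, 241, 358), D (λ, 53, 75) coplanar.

-14

Normal to plane ABC: n = (-78080, 19200, 57600); plane equation n·P = 6430720.
Requiring n·D = 6430720: (-78080)λ + (5337600) = 6430720.
So λ = -14.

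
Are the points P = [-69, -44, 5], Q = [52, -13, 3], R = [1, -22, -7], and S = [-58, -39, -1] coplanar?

Yes

The four points are coplanar iff the 3×3 determinant with rows PQ, PR, PS is zero.
Rows: (121, 31, -2), (70, 22, -12), (11, 5, -6).
Expanding along the first row: (121)(-72) − (31)(-288) + (-2)(108) = 0.
Zero determinant ⇒ coplanar.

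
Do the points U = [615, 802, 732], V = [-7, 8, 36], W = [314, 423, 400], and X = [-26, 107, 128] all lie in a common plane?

Yes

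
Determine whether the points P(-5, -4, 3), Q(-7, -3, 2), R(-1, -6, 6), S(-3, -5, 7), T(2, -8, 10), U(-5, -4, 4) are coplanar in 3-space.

No

The plane through P, Q, R has normal n = PQ × PR = (1, 2, 0) and equation n·X = -13.
Checking the remaining points: n·S = -13, n·T = -14, n·U = -13.
Since n·T = -14 ≠ -13, T is off the plane and the points are not all coplanar.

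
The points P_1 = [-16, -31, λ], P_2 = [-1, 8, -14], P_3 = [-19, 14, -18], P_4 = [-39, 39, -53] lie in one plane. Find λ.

56

Coplanarity ⇔ det[P_1P_2; P_1P_3; P_1P_4] = 0.
Expanding, this is linear in λ: (330)λ + (-18480) = 0.
So λ = 56.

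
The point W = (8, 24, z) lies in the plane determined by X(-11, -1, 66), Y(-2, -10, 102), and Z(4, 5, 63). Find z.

10

A normal to the plane is n = XY × XZ = (-189, 567, 189).
W lies in the plane iff n · XW = 0.
This gives (189)z + (-1890) = 0, so z = 10.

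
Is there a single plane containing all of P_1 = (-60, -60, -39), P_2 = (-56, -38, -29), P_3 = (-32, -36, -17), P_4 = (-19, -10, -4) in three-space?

No

A normal to the plane through P_1, P_2, P_3 is n = P_1P_2 × P_1P_3 = (244, 192, -520).
The plane has equation n·P = -5880. For P_4: n·P_4 = -4476.
-4476 ≠ -5880, so P_4 is off the plane.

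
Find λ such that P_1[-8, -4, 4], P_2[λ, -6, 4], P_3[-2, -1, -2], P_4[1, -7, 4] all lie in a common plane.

The points are coplanar iff P_1P_2 · (P_1P_3 × P_1P_4) = 0.
Expanding, this is linear in λ: (-18)λ + (-36) = 0.
So λ = -2.

-2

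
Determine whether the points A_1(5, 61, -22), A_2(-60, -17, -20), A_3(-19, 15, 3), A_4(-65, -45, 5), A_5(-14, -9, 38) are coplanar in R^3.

No

The plane through A_1, A_2, A_3 has normal n = A_1A_2 × A_1A_3 = (-1858, 1577, 1118) and equation n·P = 62311.
Checking the remaining points: n·A_4 = 55395, n·A_5 = 54303.
Since n·A_4 = 55395 ≠ 62311, A_4 is off the plane and the points are not all coplanar.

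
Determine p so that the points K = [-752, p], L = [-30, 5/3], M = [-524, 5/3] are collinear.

5/3

Collinearity: (K − L) must be parallel to (M − L) = (-494, 0).
Cross-multiplying the components: (p − 5/3)·(-494) = (-722)·(0).
Solving gives p = 5/3.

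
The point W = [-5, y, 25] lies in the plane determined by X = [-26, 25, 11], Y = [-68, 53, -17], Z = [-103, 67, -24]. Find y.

11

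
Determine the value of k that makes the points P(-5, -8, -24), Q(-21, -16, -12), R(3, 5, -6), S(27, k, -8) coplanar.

Normal to plane PQR: n = (-300, 384, -144); plane equation n·X = 1884.
Requiring n·S = 1884: (384)k + (-6948) = 1884.
So k = 23.

23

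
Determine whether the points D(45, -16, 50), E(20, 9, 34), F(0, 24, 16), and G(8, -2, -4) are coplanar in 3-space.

The four points are coplanar iff the 3×3 determinant with rows DE, DF, DG is zero.
Rows: (-25, 25, -16), (-45, 40, -34), (-37, 14, -54).
Expanding along the first row: (-25)(-1684) − (25)(1172) + (-16)(850) = -800.
Nonzero ⇒ not coplanar.

No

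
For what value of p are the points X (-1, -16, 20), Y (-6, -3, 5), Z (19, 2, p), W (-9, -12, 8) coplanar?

Coplanarity ⇔ det[XY; XZ; XW] = 0.
Expanding, this is linear in p: (-84)p + (2520) = 0.
So p = 30.

30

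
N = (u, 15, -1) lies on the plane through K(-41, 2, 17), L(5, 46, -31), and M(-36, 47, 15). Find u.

-24

Coplanarity requires KL · (KM × KN) = 0.
KL = (46, 44, -48), KM = (5, 45, -2); the triple product is linear in u with coefficient 2072 and constant term 49728.
Setting it to zero: u = -24.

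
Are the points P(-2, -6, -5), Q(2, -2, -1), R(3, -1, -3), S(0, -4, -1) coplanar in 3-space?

Yes

With P as base: PQ = (4, 4, 4), PR = (5, 5, 2), PS = (2, 2, 4).
PR × PS = (16, -16, 0).
PQ · (PR × PS) = 0.
The scalar triple product vanishes, so the four points are coplanar.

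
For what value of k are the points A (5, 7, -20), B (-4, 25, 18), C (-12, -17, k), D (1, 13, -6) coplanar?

-32

Normal to plane ABD: n = (24, -26, 18); plane equation n·P = -422.
Requiring n·C = -422: (18)k + (154) = -422.
So k = -32.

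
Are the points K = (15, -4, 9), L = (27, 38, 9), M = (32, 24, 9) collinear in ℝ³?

No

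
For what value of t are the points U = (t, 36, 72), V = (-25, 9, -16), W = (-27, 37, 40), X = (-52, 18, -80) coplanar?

-16

Coplanarity ⇔ det[UV; UW; UX] = 0.
Expanding, this is linear in t: (2296)t + (36736) = 0.
So t = -16.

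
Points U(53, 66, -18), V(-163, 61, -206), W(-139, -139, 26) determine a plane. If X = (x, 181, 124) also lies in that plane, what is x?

347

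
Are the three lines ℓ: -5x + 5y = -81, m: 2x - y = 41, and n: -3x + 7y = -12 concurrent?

Intersecting ℓ and m: solving the 2×2 system gives (x, y) = (124/5, 43/5).
Substitute into n: (-3)(124/5) + (7)(43/5) = -71/5.
But n requires -12 ≠ -71/5, so the three lines have no common point.

No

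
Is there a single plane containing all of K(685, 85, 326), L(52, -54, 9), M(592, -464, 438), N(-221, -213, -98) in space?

Yes

A normal to the plane through K, L, M is n = KL × KM = (-189601, 100377, 334590).
The plane has equation n·P = -12268300. For N: n·N = -12268300.
Equal, so N lies in the plane and all four are coplanar.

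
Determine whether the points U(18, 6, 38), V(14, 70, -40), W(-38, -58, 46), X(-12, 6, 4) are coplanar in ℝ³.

No

With U as base: UV = (-4, 64, -78), UW = (-56, -64, 8), UX = (-30, 0, -34).
UW × UX = (2176, -2144, -1920).
UV · (UW × UX) = 3840.
Since 3840 ≠ 0, the four points are not coplanar.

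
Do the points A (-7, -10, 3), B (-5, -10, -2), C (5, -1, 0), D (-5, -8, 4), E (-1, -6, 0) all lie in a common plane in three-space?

The plane through A, B, C has normal n = AB × AC = (45, -54, 18) and equation n·P = 279.
Checking the remaining points: n·D = 279, n·E = 279.
All equal 279, so all 5 points lie in one plane.

Yes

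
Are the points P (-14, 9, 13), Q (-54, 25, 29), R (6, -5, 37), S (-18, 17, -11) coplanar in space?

No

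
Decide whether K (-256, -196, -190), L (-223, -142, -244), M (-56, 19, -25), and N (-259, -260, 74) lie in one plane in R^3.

A normal to the plane through K, L, M is n = KL × KM = (20520, -16245, -3705).
The plane has equation n·P = -1365150. For N: n·N = -1365150.
Equal, so N lies in the plane and all four are coplanar.

Yes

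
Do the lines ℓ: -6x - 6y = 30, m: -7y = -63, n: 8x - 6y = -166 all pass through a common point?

Yes

The three lines meet at one point iff the augmented coefficient matrix [aᵢ bᵢ cᵢ] has rank < 3, i.e. its determinant vanishes.
Here the determinant is 0.
It vanishes, so the lines are concurrent at (-14, 9).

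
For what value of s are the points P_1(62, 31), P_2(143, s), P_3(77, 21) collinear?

-23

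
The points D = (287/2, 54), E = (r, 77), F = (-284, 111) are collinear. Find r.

-29

The three points are collinear iff det[DE; DF] = 0.
This determinant is linear in r: (57)r + (1653) = 0, so r = -29.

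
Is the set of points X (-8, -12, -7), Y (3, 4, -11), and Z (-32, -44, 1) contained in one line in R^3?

No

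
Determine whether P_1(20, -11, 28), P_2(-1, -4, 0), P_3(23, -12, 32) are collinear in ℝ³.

Yes

P_1P_2 = (-21, 7, -28), P_1P_3 = (3, -1, 4).
P_1P_2 × P_1P_3 = (0, 0, 0).
The cross product vanishes, so the three points are collinear.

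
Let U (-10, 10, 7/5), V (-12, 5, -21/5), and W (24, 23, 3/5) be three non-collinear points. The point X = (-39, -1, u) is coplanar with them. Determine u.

11/5

Coplanarity requires UV · (UW × UX) = 0.
UV = (-2, -5, -28/5), UW = (34, 13, -4/5); the triple product is linear in u with coefficient 144 and constant term -1584/5.
Setting it to zero: u = 11/5.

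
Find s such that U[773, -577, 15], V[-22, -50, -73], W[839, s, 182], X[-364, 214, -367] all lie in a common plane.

-644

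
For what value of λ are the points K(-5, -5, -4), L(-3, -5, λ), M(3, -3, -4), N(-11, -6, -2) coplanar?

-6

The points are coplanar iff KL · (KM × KN) = 0.
Expanding, this is linear in λ: (4)λ + (24) = 0.
So λ = -6.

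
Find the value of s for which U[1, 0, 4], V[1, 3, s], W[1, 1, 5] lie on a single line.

7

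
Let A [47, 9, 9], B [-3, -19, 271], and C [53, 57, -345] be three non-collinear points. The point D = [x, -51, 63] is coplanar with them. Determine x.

The plane through A, B, C has equation −2664x − 16128y − 2232z = -290448.
Substituting D: (-2664)x + (681912) = -290448, so x = 365.

365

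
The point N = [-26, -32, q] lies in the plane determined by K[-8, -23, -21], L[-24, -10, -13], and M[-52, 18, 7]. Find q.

Coplanarity requires KL · (KM × KN) = 0.
KL = (-16, 13, 8), KM = (-44, 41, 28); the triple product is linear in q with coefficient -84 and constant term -3276.
Setting it to zero: q = -39.

-39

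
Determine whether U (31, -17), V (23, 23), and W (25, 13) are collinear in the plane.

Yes

UV = (-8, 40), UW = (-6, 30).
det[UV; UW] = (-8)(30) − (40)(-6) = 0.
The determinant is zero, so the points are collinear.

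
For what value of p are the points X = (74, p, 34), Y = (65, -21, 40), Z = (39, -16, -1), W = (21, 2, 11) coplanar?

-30

The points are coplanar iff XY · (XZ × XW) = 0.
Expanding, this is linear in p: (-1050)p + (-31500) = 0.
So p = -30.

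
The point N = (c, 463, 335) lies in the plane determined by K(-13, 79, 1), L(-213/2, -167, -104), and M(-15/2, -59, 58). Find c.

Coplanarity requires KL · (KM × KN) = 0.
KL = (-187/2, -246, -105), KM = (11/2, -138, 57); the triple product is linear in c with coefficient -28512 and constant term 6215616.
Setting it to zero: c = 218.

218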